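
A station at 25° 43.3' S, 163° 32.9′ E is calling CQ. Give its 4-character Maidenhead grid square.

Shift to the Maidenhead origin (180°W, 90°S): lon 343.55, lat 64.28.
Field: 343.55/20 → 17 → R, 64.28/10 → 6 → G; chars RG.
Square: 3.55/2 → 1, 4.28/1 → 4; chars 14.

RG14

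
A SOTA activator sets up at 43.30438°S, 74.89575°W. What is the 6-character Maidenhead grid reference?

FE26nq

Add 180° to longitude and 90° to latitude: 105.1042, 46.6956.
Field: 105.1042/20 → 5 → F, 46.6956/10 → 4 → E; chars FE.
Square: 5.1042/2 → 2, 6.6956/1 → 6; chars 26.
Subsquare: 1.1042/0.0833333 → 13 → n, 0.6956/0.0416667 → 16 → q; chars nq.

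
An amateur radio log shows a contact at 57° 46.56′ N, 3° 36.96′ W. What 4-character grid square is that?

Shift to the Maidenhead origin (180°W, 90°S): lon 176.38, lat 147.78.
Field: lon ⌊176.38/20⌋ = 8 → I; lat ⌊147.78/10⌋ = 14 → O.
Square: lon ⌊16.38/2⌋ = 8; lat ⌊7.78/1⌋ = 7.

IO87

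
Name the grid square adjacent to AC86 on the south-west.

AC75

Longitude square 8; −1 → 7.
Latitude square 6; −1 → 5.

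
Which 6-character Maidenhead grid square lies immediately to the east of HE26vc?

Longitude subsquare v = 21; +1 → 22 = w.
The latitude characters are unchanged.

HE26wc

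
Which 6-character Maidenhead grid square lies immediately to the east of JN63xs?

Longitude subsquare x = 23; +1 → 24, wraps to 0 = a, carry into square.
Longitude square 6; +1 → 7.
The latitude characters are unchanged.

JN73as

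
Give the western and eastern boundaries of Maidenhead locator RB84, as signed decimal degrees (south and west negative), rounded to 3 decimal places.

176.000, 178.000

Field R=17, B=1: +17·20° lon, +1·10° lat → SW at lon 160°, lat -80°.
Square 8, 4: +8·2° lon, +4·1° lat → SW at lon 176°, lat -76°.
Cell spans 2° lon × 1° lat.
west 176.000, east 178.000.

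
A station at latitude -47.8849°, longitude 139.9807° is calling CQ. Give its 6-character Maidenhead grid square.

Shift to the Maidenhead origin (180°W, 90°S): lon 319.9807, lat 42.1151.
Field: lon ⌊319.9807/20⌋ = 15 → P; lat ⌊42.1151/10⌋ = 4 → E.
Square: lon ⌊19.9807/2⌋ = 9; lat ⌊2.1151/1⌋ = 2.
Subsquare: lon ⌊1.9807/0.0833333⌋ = 23 → x; lat ⌊0.1151/0.0416667⌋ = 2 → c.

PE92xc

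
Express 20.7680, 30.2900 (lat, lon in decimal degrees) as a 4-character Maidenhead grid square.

KL50

Offset from 180°W / 90°S: lon 210.29°, lat 110.77°.
Field: 210.29/20 → 10 → K, 110.77/10 → 11 → L; chars KL.
Square: 10.29/2 → 5, 0.77/1 → 0; chars 50.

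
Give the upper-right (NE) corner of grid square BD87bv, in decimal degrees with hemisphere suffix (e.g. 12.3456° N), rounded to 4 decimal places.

Field B=1, D=3: +1·20° lon, +3·10° lat → SW at lon -160°, lat -60°.
Square 8, 7: +8·2° lon, +7·1° lat → SW at lon -144°, lat -53°.
Subsquare b=1, v=21: +1·0.0833333° lon, +21·0.0416667° lat → SW at lon -143.917°, lat -52.125°.
Cell spans 0.0833333° lon × 0.0416667° lat. NE corner is SW corner plus one full cell.
latitude 52.0833° S, longitude 143.8333° W.

52.0833° S, 143.8333° W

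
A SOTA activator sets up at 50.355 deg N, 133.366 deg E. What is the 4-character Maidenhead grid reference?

PO60

Offset from 180°W / 90°S: lon 313.37°, lat 140.35°.
Field (20°×10°, letters A–R): 313.37/20 → 15 → P, 140.35/10 → 14 → O; chars PO.
Square (2°×1°, digits 0–9): 13.37/2 → 6, 0.35/1 → 0; chars 60.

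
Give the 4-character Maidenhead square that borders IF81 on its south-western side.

Longitude square 8; −1 → 7.
Latitude square 1; −1 → 0.

IF70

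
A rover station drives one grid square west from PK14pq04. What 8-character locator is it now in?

PK14oq94

Longitude extended square 0; −1 → -1, wraps to 9, carry into subsquare.
Longitude subsquare p = 15; −1 → 14 = o.
The latitude characters are unchanged.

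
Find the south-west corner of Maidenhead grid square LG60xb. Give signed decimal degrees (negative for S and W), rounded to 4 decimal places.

-29.9583, 53.9167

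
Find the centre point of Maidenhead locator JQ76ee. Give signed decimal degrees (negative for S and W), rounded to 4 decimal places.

76.1875, 14.3750

Field J=9, Q=16: +9·20° lon, +16·10° lat → SW at lon 0°, lat 70°.
Square 7, 6: +7·2° lon, +6·1° lat → SW at lon 14°, lat 76°.
Subsquare e=4, e=4: +4·0.0833333° lon, +4·0.0416667° lat → SW at lon 14.3333°, lat 76.1667°.
Cell spans 0.0833333° lon × 0.0416667° lat. Centre is SW corner plus half of each.
latitude 76.1875, longitude 14.3750.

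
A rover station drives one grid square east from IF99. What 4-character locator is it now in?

JF09

Longitude square 9; +1 → 10, wraps to 0, carry into field.
Longitude field I = 8; +1 → 9 = J.
The latitude characters are unchanged.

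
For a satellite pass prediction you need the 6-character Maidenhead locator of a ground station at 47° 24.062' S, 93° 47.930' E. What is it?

NE62vo

Offset from 180°W / 90°S: lon 273.7988°, lat 42.5990°.
Field: 273.7988/20 → 13 → N, 42.5990/10 → 4 → E; chars NE.
Square: 13.7988/2 → 6, 2.5990/1 → 2; chars 62.
Subsquare: 1.7988/0.0833333 → 21 → v, 0.5990/0.0416667 → 14 → o; chars vo.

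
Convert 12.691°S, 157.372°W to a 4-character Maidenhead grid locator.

BH17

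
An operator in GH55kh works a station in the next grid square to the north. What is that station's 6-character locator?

Latitude subsquare h = 7; +1 → 8 = i.
The longitude characters are unchanged.

GH55ki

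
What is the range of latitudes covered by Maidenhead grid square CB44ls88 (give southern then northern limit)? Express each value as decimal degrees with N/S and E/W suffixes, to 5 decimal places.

Field C=2, B=1: +2·20° lon, +1·10° lat → SW at lon -140°, lat -80°.
Square 4, 4: +4·2° lon, +4·1° lat → SW at lon -132°, lat -76°.
Subsquare l=11, s=18: +11·0.0833333° lon, +18·0.0416667° lat → SW at lon -131.083°, lat -75.25°.
Extended square 8, 8: +8·0.00833333° lon, +8·0.00416667° lat → SW at lon -131.017°, lat -75.2167°.
Cell spans 0.00833333° lon × 0.00416667° lat.
south 75.21667° S, north 75.21250° S.

75.21667° S, 75.21250° S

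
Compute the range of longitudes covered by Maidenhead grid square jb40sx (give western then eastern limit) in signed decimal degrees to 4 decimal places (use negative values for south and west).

9.5000, 9.5833

Field J=9, B=1: +9·20° lon, +1·10° lat → SW at lon 0°, lat -80°.
Square 4, 0: +4·2° lon, +0·1° lat → SW at lon 8°, lat -80°.
Subsquare s=18, x=23: +18·0.0833333° lon, +23·0.0416667° lat → SW at lon 9.5°, lat -79.0417°.
Cell spans 0.0833333° lon × 0.0416667° lat.
west 9.5000, east 9.5833.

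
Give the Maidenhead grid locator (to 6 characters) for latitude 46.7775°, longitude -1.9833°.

IN96as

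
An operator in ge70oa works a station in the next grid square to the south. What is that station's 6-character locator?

Latitude subsquare a = 0; −1 → -1, wraps to 23 = x, carry into square.
Latitude square 0; −1 → -1, wraps to 9, carry into field.
Latitude field E = 4; −1 → 3 = D.
The longitude characters are unchanged.

GD79ox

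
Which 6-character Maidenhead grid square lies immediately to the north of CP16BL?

CP16bm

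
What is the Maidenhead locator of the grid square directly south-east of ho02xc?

HO12ab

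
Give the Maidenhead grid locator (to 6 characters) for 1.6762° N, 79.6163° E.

MJ91tq

Offset from 180°W / 90°S: lon 259.6163°, lat 91.6762°.
Field: 259.6163/20 → 12 → M, 91.6762/10 → 9 → J; chars MJ.
Square: 19.6163/2 → 9, 1.6762/1 → 1; chars 91.
Subsquare: 1.6163/0.0833333 → 19 → t, 0.6762/0.0416667 → 16 → q; chars tq.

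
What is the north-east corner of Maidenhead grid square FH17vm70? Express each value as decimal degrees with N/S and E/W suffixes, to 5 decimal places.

12.49583° S, 76.18333° W

Field F=5, H=7: +5·20° lon, +7·10° lat → SW at lon -80°, lat -20°.
Square 1, 7: +1·2° lon, +7·1° lat → SW at lon -78°, lat -13°.
Subsquare v=21, m=12: +21·0.0833333° lon, +12·0.0416667° lat → SW at lon -76.25°, lat -12.5°.
Extended square 7, 0: +7·0.00833333° lon, +0·0.00416667° lat → SW at lon -76.1917°, lat -12.5°.
Cell spans 0.00833333° lon × 0.00416667° lat. NE corner is SW corner plus one full cell.
latitude 12.49583° S, longitude 76.18333° W.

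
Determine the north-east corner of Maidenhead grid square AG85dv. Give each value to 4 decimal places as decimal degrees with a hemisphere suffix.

24.0833° S, 163.6667° W

Field A=0, G=6: +0·20° lon, +6·10° lat → SW at lon -180°, lat -30°.
Square 8, 5: +8·2° lon, +5·1° lat → SW at lon -164°, lat -25°.
Subsquare d=3, v=21: +3·0.0833333° lon, +21·0.0416667° lat → SW at lon -163.75°, lat -24.125°.
Cell spans 0.0833333° lon × 0.0416667° lat. NE corner is SW corner plus one full cell.
latitude 24.0833° S, longitude 163.6667° W.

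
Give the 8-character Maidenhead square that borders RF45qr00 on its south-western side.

RF45pq99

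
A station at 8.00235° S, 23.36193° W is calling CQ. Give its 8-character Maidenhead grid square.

HI81hx69

Offset from 180°W / 90°S: lon 156.63807°, lat 81.99765°.
Field: 156.63807/20 → 7 → H, 81.99765/10 → 8 → I; chars HI.
Square: 16.63807/2 → 8, 1.99765/1 → 1; chars 81.
Subsquare: 0.63807/0.0833333 → 7 → h, 0.99765/0.0416667 → 23 → x; chars hx.
Extended square: 0.05474/0.00833333 → 6, 0.03932/0.00416667 → 9; chars 69.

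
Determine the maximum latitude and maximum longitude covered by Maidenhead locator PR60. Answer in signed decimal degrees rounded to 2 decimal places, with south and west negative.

81.00, 134.00

Field P=15, R=17: +15·20° lon, +17·10° lat → SW at lon 120°, lat 80°.
Square 6, 0: +6·2° lon, +0·1° lat → SW at lon 132°, lat 80°.
Cell spans 2° lon × 1° lat. NE corner is SW corner plus one full cell.
latitude 81.00, longitude 134.00.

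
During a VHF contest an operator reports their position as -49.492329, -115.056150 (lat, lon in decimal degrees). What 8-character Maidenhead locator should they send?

DE20lm31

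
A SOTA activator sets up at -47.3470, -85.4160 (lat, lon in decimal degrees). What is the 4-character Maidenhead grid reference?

Shift to the Maidenhead origin (180°W, 90°S): lon 94.58, lat 42.65.
Field: lon ⌊94.58/20⌋ = 4 → E; lat ⌊42.65/10⌋ = 4 → E.
Square: lon ⌊14.58/2⌋ = 7; lat ⌊2.65/1⌋ = 2.

EE72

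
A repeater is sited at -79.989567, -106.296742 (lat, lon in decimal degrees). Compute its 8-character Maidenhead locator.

Add 180° to longitude and 90° to latitude: 73.70326, 10.01043.
Field: lon ⌊73.70326/20⌋ = 3 → D; lat ⌊10.01043/10⌋ = 1 → B.
Square: lon ⌊13.70326/2⌋ = 6; lat ⌊0.01043/1⌋ = 0.
Subsquare: lon ⌊1.70326/0.0833333⌋ = 20 → u; lat ⌊0.01043/0.0416667⌋ = 0 → a.
Extended square: lon ⌊0.03659/0.00833333⌋ = 4; lat ⌊0.01043/0.00416667⌋ = 2.

DB60ua42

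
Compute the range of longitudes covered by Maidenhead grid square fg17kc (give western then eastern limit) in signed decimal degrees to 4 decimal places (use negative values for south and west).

-77.1667, -77.0833

Field F=5, G=6: +5·20° lon, +6·10° lat → SW at lon -80°, lat -30°.
Square 1, 7: +1·2° lon, +7·1° lat → SW at lon -78°, lat -23°.
Subsquare k=10, c=2: +10·0.0833333° lon, +2·0.0416667° lat → SW at lon -77.1667°, lat -22.9167°.
Cell spans 0.0833333° lon × 0.0416667° lat.
west -77.1667, east -77.0833.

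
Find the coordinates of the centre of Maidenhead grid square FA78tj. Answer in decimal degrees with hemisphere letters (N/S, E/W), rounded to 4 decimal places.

81.6042° S, 64.3750° W

Field F=5, A=0: +5·20° lon, +0·10° lat → SW at lon -80°, lat -90°.
Square 7, 8: +7·2° lon, +8·1° lat → SW at lon -66°, lat -82°.
Subsquare t=19, j=9: +19·0.0833333° lon, +9·0.0416667° lat → SW at lon -64.4167°, lat -81.625°.
Cell spans 0.0833333° lon × 0.0416667° lat. Centre is SW corner plus half of each.
latitude 81.6042° S, longitude 64.3750° W.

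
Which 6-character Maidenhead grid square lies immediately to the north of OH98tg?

Latitude subsquare g = 6; +1 → 7 = h.
The longitude characters are unchanged.

OH98th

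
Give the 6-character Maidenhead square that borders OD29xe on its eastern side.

OD39ae

Longitude subsquare x = 23; +1 → 24, wraps to 0 = a, carry into square.
Longitude square 2; +1 → 3.
The latitude characters are unchanged.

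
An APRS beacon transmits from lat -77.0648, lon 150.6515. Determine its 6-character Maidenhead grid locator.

QB52hw

Offset from 180°W / 90°S: lon 330.6515°, lat 12.9352°.
Field: lon ⌊330.6515/20⌋ = 16 → Q; lat ⌊12.9352/10⌋ = 1 → B.
Square: lon ⌊10.6515/2⌋ = 5; lat ⌊2.9352/1⌋ = 2.
Subsquare: lon ⌊0.6515/0.0833333⌋ = 7 → h; lat ⌊0.9352/0.0416667⌋ = 22 → w.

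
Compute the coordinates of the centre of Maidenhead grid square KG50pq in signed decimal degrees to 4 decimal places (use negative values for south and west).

-29.3125, 31.2917

Field K=10, G=6: +10·20° lon, +6·10° lat → SW at lon 20°, lat -30°.
Square 5, 0: +5·2° lon, +0·1° lat → SW at lon 30°, lat -30°.
Subsquare p=15, q=16: +15·0.0833333° lon, +16·0.0416667° lat → SW at lon 31.25°, lat -29.3333°.
Cell spans 0.0833333° lon × 0.0416667° lat. Centre is SW corner plus half of each.
latitude -29.3125, longitude 31.2917.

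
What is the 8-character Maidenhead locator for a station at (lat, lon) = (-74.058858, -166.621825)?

Offset from 180°W / 90°S: lon 13.37817°, lat 15.94114°.
Field: lon ⌊13.37817/20⌋ = 0 → A; lat ⌊15.94114/10⌋ = 1 → B.
Square: lon ⌊13.37817/2⌋ = 6; lat ⌊5.94114/1⌋ = 5.
Subsquare: lon ⌊1.37817/0.0833333⌋ = 16 → q; lat ⌊0.94114/0.0416667⌋ = 22 → w.
Extended square: lon ⌊0.04484/0.00833333⌋ = 5; lat ⌊0.02448/0.00416667⌋ = 5.

AB65qw55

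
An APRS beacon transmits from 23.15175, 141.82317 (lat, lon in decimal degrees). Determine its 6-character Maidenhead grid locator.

Shift to the Maidenhead origin (180°W, 90°S): lon 321.8232, lat 113.1517.
Field: lon ⌊321.8232/20⌋ = 16 → Q; lat ⌊113.1517/10⌋ = 11 → L.
Square: lon ⌊1.8232/2⌋ = 0; lat ⌊3.1517/1⌋ = 3.
Subsquare: lon ⌊1.8232/0.0833333⌋ = 21 → v; lat ⌊0.1517/0.0416667⌋ = 3 → d.

QL03vd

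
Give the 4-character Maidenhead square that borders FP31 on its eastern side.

FP41

Longitude square 3; +1 → 4.
The latitude characters are unchanged.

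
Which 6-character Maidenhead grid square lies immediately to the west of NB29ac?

NB19xc

Longitude subsquare a = 0; −1 → -1, wraps to 23 = x, carry into square.
Longitude square 2; −1 → 1.
The latitude characters are unchanged.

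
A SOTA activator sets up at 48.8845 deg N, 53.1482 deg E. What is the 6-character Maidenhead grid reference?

LN68nv

Offset from 180°W / 90°S: lon 233.1482°, lat 138.8845°.
Field: lon ⌊233.1482/20⌋ = 11 → L; lat ⌊138.8845/10⌋ = 13 → N.
Square: lon ⌊13.1482/2⌋ = 6; lat ⌊8.8845/1⌋ = 8.
Subsquare: lon ⌊1.1482/0.0833333⌋ = 13 → n; lat ⌊0.8845/0.0416667⌋ = 21 → v.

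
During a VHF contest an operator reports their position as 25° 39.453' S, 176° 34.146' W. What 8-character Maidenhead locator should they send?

AG14ri12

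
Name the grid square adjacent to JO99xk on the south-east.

Longitude subsquare x = 23; +1 → 24, wraps to 0 = a, carry into square.
Longitude square 9; +1 → 10, wraps to 0, carry into field.
Longitude field J = 9; +1 → 10 = K.
Latitude subsquare k = 10; −1 → 9 = j.

KO09aj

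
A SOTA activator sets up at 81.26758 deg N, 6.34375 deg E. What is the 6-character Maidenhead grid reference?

Add 180° to longitude and 90° to latitude: 186.3438, 171.2676.
Field: 186.3438/20 → 9 → J, 171.2676/10 → 17 → R; chars JR.
Square: 6.3438/2 → 3, 1.2676/1 → 1; chars 31.
Subsquare: 0.3438/0.0833333 → 4 → e, 0.2676/0.0416667 → 6 → g; chars eg.

JR31eg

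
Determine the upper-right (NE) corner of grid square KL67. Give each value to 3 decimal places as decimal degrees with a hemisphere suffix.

28.000° N, 34.000° E

Field K=10, L=11: +10·20° lon, +11·10° lat → SW at lon 20°, lat 20°.
Square 6, 7: +6·2° lon, +7·1° lat → SW at lon 32°, lat 27°.
Cell spans 2° lon × 1° lat. NE corner is SW corner plus one full cell.
latitude 28.000° N, longitude 34.000° E.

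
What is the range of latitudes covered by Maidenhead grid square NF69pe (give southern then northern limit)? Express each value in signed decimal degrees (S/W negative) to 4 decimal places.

Field N=13, F=5: +13·20° lon, +5·10° lat → SW at lon 80°, lat -40°.
Square 6, 9: +6·2° lon, +9·1° lat → SW at lon 92°, lat -31°.
Subsquare p=15, e=4: +15·0.0833333° lon, +4·0.0416667° lat → SW at lon 93.25°, lat -30.8333°.
Cell spans 0.0833333° lon × 0.0416667° lat.
south -30.8333, north -30.7917.

-30.8333, -30.7917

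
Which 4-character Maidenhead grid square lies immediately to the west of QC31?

Longitude square 3; −1 → 2.
The latitude characters are unchanged.

QC21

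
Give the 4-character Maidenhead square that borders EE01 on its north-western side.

DE92

Longitude square 0; −1 → -1, wraps to 9, carry into field.
Longitude field E = 4; −1 → 3 = D.
Latitude square 1; +1 → 2.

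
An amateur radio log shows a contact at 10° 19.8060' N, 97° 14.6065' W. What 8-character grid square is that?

EK10jh09

Shift to the Maidenhead origin (180°W, 90°S): lon 82.75656, lat 100.33010.
Field (20°×10°, letters A–R): 82.75656/20 → 4 → E, 100.33010/10 → 10 → K; chars EK.
Square (2°×1°, digits 0–9): 2.75656/2 → 1, 0.33010/1 → 0; chars 10.
Subsquare (5′×2.5′, letters a–x): 0.75656/0.0833333 → 9 → j, 0.33010/0.0416667 → 7 → h; chars jh.
Extended square (30″×15″, digits 0–9): 0.00656/0.00833333 → 0, 0.03843/0.00416667 → 9; chars 09.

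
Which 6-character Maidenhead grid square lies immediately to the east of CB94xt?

DB04at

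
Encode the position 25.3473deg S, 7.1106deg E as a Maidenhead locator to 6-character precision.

JG34np

Add 180° to longitude and 90° to latitude: 187.1106, 64.6527.
Field: 187.1106/20 → 9 → J, 64.6527/10 → 6 → G; chars JG.
Square: 7.1106/2 → 3, 4.6527/1 → 4; chars 34.
Subsquare: 1.1106/0.0833333 → 13 → n, 0.6527/0.0416667 → 15 → p; chars np.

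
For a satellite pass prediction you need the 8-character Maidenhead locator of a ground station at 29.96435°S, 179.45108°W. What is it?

AG00ga58

Offset from 180°W / 90°S: lon 0.54892°, lat 60.03565°.
Field: lon ⌊0.54892/20⌋ = 0 → A; lat ⌊60.03565/10⌋ = 6 → G.
Square: lon ⌊0.54892/2⌋ = 0; lat ⌊0.03565/1⌋ = 0.
Subsquare: lon ⌊0.54892/0.0833333⌋ = 6 → g; lat ⌊0.03565/0.0416667⌋ = 0 → a.
Extended square: lon ⌊0.04892/0.00833333⌋ = 5; lat ⌊0.03565/0.00416667⌋ = 8.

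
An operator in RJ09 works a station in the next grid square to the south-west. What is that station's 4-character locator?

QJ98

Longitude square 0; −1 → -1, wraps to 9, carry into field.
Longitude field R = 17; −1 → 16 = Q.
Latitude square 9; −1 → 8.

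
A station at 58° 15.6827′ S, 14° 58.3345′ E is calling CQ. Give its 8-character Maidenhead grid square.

JD71lr67

Offset from 180°W / 90°S: lon 194.97224°, lat 31.73862°.
Field: lon ⌊194.97224/20⌋ = 9 → J; lat ⌊31.73862/10⌋ = 3 → D.
Square: lon ⌊14.97224/2⌋ = 7; lat ⌊1.73862/1⌋ = 1.
Subsquare: lon ⌊0.97224/0.0833333⌋ = 11 → l; lat ⌊0.73862/0.0416667⌋ = 17 → r.
Extended square: lon ⌊0.05557/0.00833333⌋ = 6; lat ⌊0.03029/0.00416667⌋ = 7.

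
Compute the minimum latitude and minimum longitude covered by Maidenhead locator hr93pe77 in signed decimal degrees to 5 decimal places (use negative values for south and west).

83.19583, -20.69167

Field H=7, R=17: +7·20° lon, +17·10° lat → SW at lon -40°, lat 80°.
Square 9, 3: +9·2° lon, +3·1° lat → SW at lon -22°, lat 83°.
Subsquare p=15, e=4: +15·0.0833333° lon, +4·0.0416667° lat → SW at lon -20.75°, lat 83.1667°.
Extended square 7, 7: +7·0.00833333° lon, +7·0.00416667° lat → SW at lon -20.6917°, lat 83.1958°.
latitude 83.19583, longitude -20.69167.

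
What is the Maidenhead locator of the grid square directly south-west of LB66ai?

Longitude subsquare a = 0; −1 → -1, wraps to 23 = x, carry into square.
Longitude square 6; −1 → 5.
Latitude subsquare i = 8; −1 → 7 = h.

LB56xh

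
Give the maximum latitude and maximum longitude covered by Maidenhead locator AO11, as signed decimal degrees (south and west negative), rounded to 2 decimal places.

52.00, -176.00

Field A=0, O=14: +0·20° lon, +14·10° lat → SW at lon -180°, lat 50°.
Square 1, 1: +1·2° lon, +1·1° lat → SW at lon -178°, lat 51°.
Cell spans 2° lon × 1° lat. NE corner is SW corner plus one full cell.
latitude 52.00, longitude -176.00.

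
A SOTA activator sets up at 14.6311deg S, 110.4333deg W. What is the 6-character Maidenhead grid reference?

DH45si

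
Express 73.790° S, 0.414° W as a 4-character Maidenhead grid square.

IB96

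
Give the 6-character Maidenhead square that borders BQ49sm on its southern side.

Latitude subsquare m = 12; −1 → 11 = l.
The longitude characters are unchanged.

BQ49sl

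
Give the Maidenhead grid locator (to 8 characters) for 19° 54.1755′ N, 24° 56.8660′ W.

HK79mv66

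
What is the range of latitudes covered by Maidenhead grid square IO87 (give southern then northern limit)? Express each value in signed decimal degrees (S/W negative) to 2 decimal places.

Field I=8, O=14: +8·20° lon, +14·10° lat → SW at lon -20°, lat 50°.
Square 8, 7: +8·2° lon, +7·1° lat → SW at lon -4°, lat 57°.
Cell spans 2° lon × 1° lat.
south 57.00, north 58.00.

57.00, 58.00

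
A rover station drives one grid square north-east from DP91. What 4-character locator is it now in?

Longitude square 9; +1 → 10, wraps to 0, carry into field.
Longitude field D = 3; +1 → 4 = E.
Latitude square 1; +1 → 2.

EP02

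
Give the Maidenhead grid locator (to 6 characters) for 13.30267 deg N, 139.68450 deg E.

Offset from 180°W / 90°S: lon 319.6845°, lat 103.3027°.
Field: 319.6845/20 → 15 → P, 103.3027/10 → 10 → K; chars PK.
Square: 19.6845/2 → 9, 3.3027/1 → 3; chars 93.
Subsquare: 1.6845/0.0833333 → 20 → u, 0.3027/0.0416667 → 7 → h; chars uh.

PK93uh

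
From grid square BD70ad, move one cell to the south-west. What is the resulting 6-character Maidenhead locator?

BD60xc

Longitude subsquare a = 0; −1 → -1, wraps to 23 = x, carry into square.
Longitude square 7; −1 → 6.
Latitude subsquare d = 3; −1 → 2 = c.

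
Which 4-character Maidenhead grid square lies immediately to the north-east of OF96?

Longitude square 9; +1 → 10, wraps to 0, carry into field.
Longitude field O = 14; +1 → 15 = P.
Latitude square 6; +1 → 7.

PF07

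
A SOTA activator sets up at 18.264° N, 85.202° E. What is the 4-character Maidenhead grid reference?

NK28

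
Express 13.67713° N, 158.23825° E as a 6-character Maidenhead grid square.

QK93cq

Shift to the Maidenhead origin (180°W, 90°S): lon 338.2382, lat 103.6771.
Field: 338.2382/20 → 16 → Q, 103.6771/10 → 10 → K; chars QK.
Square: 18.2382/2 → 9, 3.6771/1 → 3; chars 93.
Subsquare: 0.2382/0.0833333 → 2 → c, 0.6771/0.0416667 → 16 → q; chars cq.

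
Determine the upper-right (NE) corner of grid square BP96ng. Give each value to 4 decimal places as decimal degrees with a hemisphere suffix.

66.2917° N, 140.8333° W

Field B=1, P=15: +1·20° lon, +15·10° lat → SW at lon -160°, lat 60°.
Square 9, 6: +9·2° lon, +6·1° lat → SW at lon -142°, lat 66°.
Subsquare n=13, g=6: +13·0.0833333° lon, +6·0.0416667° lat → SW at lon -140.917°, lat 66.25°.
Cell spans 0.0833333° lon × 0.0416667° lat. NE corner is SW corner plus one full cell.
latitude 66.2917° N, longitude 140.8333° W.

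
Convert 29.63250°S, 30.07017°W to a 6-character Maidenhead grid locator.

HG40xi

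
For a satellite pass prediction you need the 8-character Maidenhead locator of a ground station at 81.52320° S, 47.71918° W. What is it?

GA68dl34

Add 180° to longitude and 90° to latitude: 132.28082, 8.47680.
Field: 132.28082/20 → 6 → G, 8.47680/10 → 0 → A; chars GA.
Square: 12.28082/2 → 6, 8.47680/1 → 8; chars 68.
Subsquare: 0.28082/0.0833333 → 3 → d, 0.47680/0.0416667 → 11 → l; chars dl.
Extended square: 0.03082/0.00833333 → 3, 0.01847/0.00416667 → 4; chars 34.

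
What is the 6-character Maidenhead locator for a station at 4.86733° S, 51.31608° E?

Offset from 180°W / 90°S: lon 231.3161°, lat 85.1327°.
Field: 231.3161/20 → 11 → L, 85.1327/10 → 8 → I; chars LI.
Square: 11.3161/2 → 5, 5.1327/1 → 5; chars 55.
Subsquare: 1.3161/0.0833333 → 15 → p, 0.1327/0.0416667 → 3 → d; chars pd.

LI55pd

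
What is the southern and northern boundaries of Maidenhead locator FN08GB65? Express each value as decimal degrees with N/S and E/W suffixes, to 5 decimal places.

Field F=5, N=13: +5·20° lon, +13·10° lat → SW at lon -80°, lat 40°.
Square 0, 8: +0·2° lon, +8·1° lat → SW at lon -80°, lat 48°.
Subsquare g=6, b=1: +6·0.0833333° lon, +1·0.0416667° lat → SW at lon -79.5°, lat 48.0417°.
Extended square 6, 5: +6·0.00833333° lon, +5·0.00416667° lat → SW at lon -79.45°, lat 48.0625°.
Cell spans 0.00833333° lon × 0.00416667° lat.
south 48.06250° N, north 48.06667° N.

48.06250° N, 48.06667° N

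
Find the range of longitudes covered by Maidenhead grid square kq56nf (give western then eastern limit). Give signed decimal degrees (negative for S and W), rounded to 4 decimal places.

Field K=10, Q=16: +10·20° lon, +16·10° lat → SW at lon 20°, lat 70°.
Square 5, 6: +5·2° lon, +6·1° lat → SW at lon 30°, lat 76°.
Subsquare n=13, f=5: +13·0.0833333° lon, +5·0.0416667° lat → SW at lon 31.0833°, lat 76.2083°.
Cell spans 0.0833333° lon × 0.0416667° lat.
west 31.0833, east 31.1667.

31.0833, 31.1667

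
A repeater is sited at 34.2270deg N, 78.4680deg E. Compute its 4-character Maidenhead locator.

MM94

Offset from 180°W / 90°S: lon 258.47°, lat 124.23°.
Field: 258.47/20 → 12 → M, 124.23/10 → 12 → M; chars MM.
Square: 18.47/2 → 9, 4.23/1 → 4; chars 94.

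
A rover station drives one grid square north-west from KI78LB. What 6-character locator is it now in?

Longitude subsquare l = 11; −1 → 10 = k.
Latitude subsquare b = 1; +1 → 2 = c.

KI78kc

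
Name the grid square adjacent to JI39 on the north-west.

JJ20

Longitude square 3; −1 → 2.
Latitude square 9; +1 → 10, wraps to 0, carry into field.
Latitude field I = 8; +1 → 9 = J.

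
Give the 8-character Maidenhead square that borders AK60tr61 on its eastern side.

Longitude extended square 6; +1 → 7.
The latitude characters are unchanged.

AK60tr71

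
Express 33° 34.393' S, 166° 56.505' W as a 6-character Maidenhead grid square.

AF66mk

Shift to the Maidenhead origin (180°W, 90°S): lon 13.0582, lat 56.4268.
Field (20°×10°, letters A–R): 13.0582/20 → 0 → A, 56.4268/10 → 5 → F; chars AF.
Square (2°×1°, digits 0–9): 13.0582/2 → 6, 6.4268/1 → 6; chars 66.
Subsquare (5′×2.5′, letters a–x): 1.0582/0.0833333 → 12 → m, 0.4268/0.0416667 → 10 → k; chars mk.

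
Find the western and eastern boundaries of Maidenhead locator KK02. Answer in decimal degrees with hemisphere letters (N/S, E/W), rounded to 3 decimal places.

20.000° E, 22.000° E

Field K=10, K=10: +10·20° lon, +10·10° lat → SW at lon 20°, lat 10°.
Square 0, 2: +0·2° lon, +2·1° lat → SW at lon 20°, lat 12°.
Cell spans 2° lon × 1° lat.
west 20.000° E, east 22.000° E.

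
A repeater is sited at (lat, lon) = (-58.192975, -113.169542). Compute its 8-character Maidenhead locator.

DD31jt93

Shift to the Maidenhead origin (180°W, 90°S): lon 66.83046, lat 31.80703.
Field (20°×10°, letters A–R): lon ⌊66.83046/20⌋ = 3 → D; lat ⌊31.80703/10⌋ = 3 → D.
Square (2°×1°, digits 0–9): lon ⌊6.83046/2⌋ = 3; lat ⌊1.80703/1⌋ = 1.
Subsquare (5′×2.5′, letters a–x): lon ⌊0.83046/0.0833333⌋ = 9 → j; lat ⌊0.80703/0.0416667⌋ = 19 → t.
Extended square (30″×15″, digits 0–9): lon ⌊0.08046/0.00833333⌋ = 9; lat ⌊0.01536/0.00416667⌋ = 3.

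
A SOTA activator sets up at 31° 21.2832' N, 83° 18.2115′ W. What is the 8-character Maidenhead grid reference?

EM81ii35

Shift to the Maidenhead origin (180°W, 90°S): lon 96.69648, lat 121.35472.
Field: lon ⌊96.69648/20⌋ = 4 → E; lat ⌊121.35472/10⌋ = 12 → M.
Square: lon ⌊16.69648/2⌋ = 8; lat ⌊1.35472/1⌋ = 1.
Subsquare: lon ⌊0.69648/0.0833333⌋ = 8 → i; lat ⌊0.35472/0.0416667⌋ = 8 → i.
Extended square: lon ⌊0.02981/0.00833333⌋ = 3; lat ⌊0.02139/0.00416667⌋ = 5.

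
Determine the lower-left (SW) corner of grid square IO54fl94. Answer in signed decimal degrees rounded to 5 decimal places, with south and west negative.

Field I=8, O=14: +8·20° lon, +14·10° lat → SW at lon -20°, lat 50°.
Square 5, 4: +5·2° lon, +4·1° lat → SW at lon -10°, lat 54°.
Subsquare f=5, l=11: +5·0.0833333° lon, +11·0.0416667° lat → SW at lon -9.58333°, lat 54.4583°.
Extended square 9, 4: +9·0.00833333° lon, +4·0.00416667° lat → SW at lon -9.50833°, lat 54.475°.
latitude 54.47500, longitude -9.50833.

54.47500, -9.50833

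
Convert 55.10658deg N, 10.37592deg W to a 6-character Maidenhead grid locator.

IO45tc

Add 180° to longitude and 90° to latitude: 169.6241, 145.1066.
Field: lon ⌊169.6241/20⌋ = 8 → I; lat ⌊145.1066/10⌋ = 14 → O.
Square: lon ⌊9.6241/2⌋ = 4; lat ⌊5.1066/1⌋ = 5.
Subsquare: lon ⌊1.6241/0.0833333⌋ = 19 → t; lat ⌊0.1066/0.0416667⌋ = 2 → c.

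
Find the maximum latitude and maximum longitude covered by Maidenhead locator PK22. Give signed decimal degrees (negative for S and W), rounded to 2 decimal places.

Field P=15, K=10: +15·20° lon, +10·10° lat → SW at lon 120°, lat 10°.
Square 2, 2: +2·2° lon, +2·1° lat → SW at lon 124°, lat 12°.
Cell spans 2° lon × 1° lat. NE corner is SW corner plus one full cell.
latitude 13.00, longitude 126.00.

13.00, 126.00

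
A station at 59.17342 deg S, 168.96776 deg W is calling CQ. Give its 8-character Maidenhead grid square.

AD50mt38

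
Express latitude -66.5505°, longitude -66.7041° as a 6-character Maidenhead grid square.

FC63pk

Offset from 180°W / 90°S: lon 113.2959°, lat 23.4495°.
Field (20°×10°, letters A–R): 113.2959/20 → 5 → F, 23.4495/10 → 2 → C; chars FC.
Square (2°×1°, digits 0–9): 13.2959/2 → 6, 3.4495/1 → 3; chars 63.
Subsquare (5′×2.5′, letters a–x): 1.2959/0.0833333 → 15 → p, 0.4495/0.0416667 → 10 → k; chars pk.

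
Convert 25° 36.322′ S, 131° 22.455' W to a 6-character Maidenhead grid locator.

CG44hj

Shift to the Maidenhead origin (180°W, 90°S): lon 48.6258, lat 64.3946.
Field (20°×10°, letters A–R): lon ⌊48.6258/20⌋ = 2 → C; lat ⌊64.3946/10⌋ = 6 → G.
Square (2°×1°, digits 0–9): lon ⌊8.6258/2⌋ = 4; lat ⌊4.3946/1⌋ = 4.
Subsquare (5′×2.5′, letters a–x): lon ⌊0.6258/0.0833333⌋ = 7 → h; lat ⌊0.3946/0.0416667⌋ = 9 → j.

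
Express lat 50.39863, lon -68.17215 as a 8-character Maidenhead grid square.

FO50vj95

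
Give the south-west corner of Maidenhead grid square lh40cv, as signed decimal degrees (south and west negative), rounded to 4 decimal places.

-19.1250, 48.1667

Field L=11, H=7: +11·20° lon, +7·10° lat → SW at lon 40°, lat -20°.
Square 4, 0: +4·2° lon, +0·1° lat → SW at lon 48°, lat -20°.
Subsquare c=2, v=21: +2·0.0833333° lon, +21·0.0416667° lat → SW at lon 48.1667°, lat -19.125°.
latitude -19.1250, longitude 48.1667.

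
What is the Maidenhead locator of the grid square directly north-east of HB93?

Longitude square 9; +1 → 10, wraps to 0, carry into field.
Longitude field H = 7; +1 → 8 = I.
Latitude square 3; +1 → 4.

IB04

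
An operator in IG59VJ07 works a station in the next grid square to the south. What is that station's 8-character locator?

IG59vj06

Latitude extended square 7; −1 → 6.
The longitude characters are unchanged.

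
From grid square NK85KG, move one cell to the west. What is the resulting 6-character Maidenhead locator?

Longitude subsquare k = 10; −1 → 9 = j.
The latitude characters are unchanged.

NK85jg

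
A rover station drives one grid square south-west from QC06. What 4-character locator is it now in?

PC95

Longitude square 0; −1 → -1, wraps to 9, carry into field.
Longitude field Q = 16; −1 → 15 = P.
Latitude square 6; −1 → 5.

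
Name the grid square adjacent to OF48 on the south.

OF47

Latitude square 8; −1 → 7.
The longitude characters are unchanged.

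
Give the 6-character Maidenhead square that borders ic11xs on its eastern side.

IC21as

Longitude subsquare x = 23; +1 → 24, wraps to 0 = a, carry into square.
Longitude square 1; +1 → 2.
The latitude characters are unchanged.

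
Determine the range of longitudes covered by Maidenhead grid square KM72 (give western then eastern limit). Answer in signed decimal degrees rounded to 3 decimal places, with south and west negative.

Field K=10, M=12: +10·20° lon, +12·10° lat → SW at lon 20°, lat 30°.
Square 7, 2: +7·2° lon, +2·1° lat → SW at lon 34°, lat 32°.
Cell spans 2° lon × 1° lat.
west 34.000, east 36.000.

34.000, 36.000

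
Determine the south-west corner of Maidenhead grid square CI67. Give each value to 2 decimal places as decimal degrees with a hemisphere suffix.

Field C=2, I=8: +2·20° lon, +8·10° lat → SW at lon -140°, lat -10°.
Square 6, 7: +6·2° lon, +7·1° lat → SW at lon -128°, lat -3°.
latitude 3.00° S, longitude 128.00° W.

3.00° S, 128.00° W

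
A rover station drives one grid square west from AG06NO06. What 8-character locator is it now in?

AG06mo96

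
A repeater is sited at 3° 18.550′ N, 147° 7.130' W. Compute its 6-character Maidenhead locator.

Add 180° to longitude and 90° to latitude: 32.8812, 93.3092.
Field (20°×10°, letters A–R): 32.8812/20 → 1 → B, 93.3092/10 → 9 → J; chars BJ.
Square (2°×1°, digits 0–9): 12.8812/2 → 6, 3.3092/1 → 3; chars 63.
Subsquare (5′×2.5′, letters a–x): 0.8812/0.0833333 → 10 → k, 0.3092/0.0416667 → 7 → h; chars kh.

BJ63kh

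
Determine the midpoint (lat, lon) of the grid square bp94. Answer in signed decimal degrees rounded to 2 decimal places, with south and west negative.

Field B=1, P=15: +1·20° lon, +15·10° lat → SW at lon -160°, lat 60°.
Square 9, 4: +9·2° lon, +4·1° lat → SW at lon -142°, lat 64°.
Cell spans 2° lon × 1° lat. Centre is SW corner plus half of each.
latitude 64.50, longitude -141.00.

64.50, -141.00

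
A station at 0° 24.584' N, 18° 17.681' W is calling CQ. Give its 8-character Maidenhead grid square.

IJ00uj48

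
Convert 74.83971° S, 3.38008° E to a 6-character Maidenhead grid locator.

Offset from 180°W / 90°S: lon 183.3801°, lat 15.1603°.
Field (20°×10°, letters A–R): lon ⌊183.3801/20⌋ = 9 → J; lat ⌊15.1603/10⌋ = 1 → B.
Square (2°×1°, digits 0–9): lon ⌊3.3801/2⌋ = 1; lat ⌊5.1603/1⌋ = 5.
Subsquare (5′×2.5′, letters a–x): lon ⌊1.3801/0.0833333⌋ = 16 → q; lat ⌊0.1603/0.0416667⌋ = 3 → d.

JB15qd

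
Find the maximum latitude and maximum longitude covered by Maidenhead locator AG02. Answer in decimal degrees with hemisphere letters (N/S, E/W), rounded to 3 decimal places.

Field A=0, G=6: +0·20° lon, +6·10° lat → SW at lon -180°, lat -30°.
Square 0, 2: +0·2° lon, +2·1° lat → SW at lon -180°, lat -28°.
Cell spans 2° lon × 1° lat. NE corner is SW corner plus one full cell.
latitude 27.000° S, longitude 178.000° W.

27.000° S, 178.000° W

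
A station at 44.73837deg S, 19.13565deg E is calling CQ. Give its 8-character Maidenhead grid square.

JE95ng62

Add 180° to longitude and 90° to latitude: 199.13565, 45.26163.
Field: 199.13565/20 → 9 → J, 45.26163/10 → 4 → E; chars JE.
Square: 19.13565/2 → 9, 5.26163/1 → 5; chars 95.
Subsquare: 1.13565/0.0833333 → 13 → n, 0.26163/0.0416667 → 6 → g; chars ng.
Extended square: 0.05232/0.00833333 → 6, 0.01163/0.00416667 → 2; chars 62.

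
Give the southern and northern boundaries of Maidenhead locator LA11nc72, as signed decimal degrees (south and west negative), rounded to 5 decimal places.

-88.90833, -88.90417

Field L=11, A=0: +11·20° lon, +0·10° lat → SW at lon 40°, lat -90°.
Square 1, 1: +1·2° lon, +1·1° lat → SW at lon 42°, lat -89°.
Subsquare n=13, c=2: +13·0.0833333° lon, +2·0.0416667° lat → SW at lon 43.0833°, lat -88.9167°.
Extended square 7, 2: +7·0.00833333° lon, +2·0.00416667° lat → SW at lon 43.1417°, lat -88.9083°.
Cell spans 0.00833333° lon × 0.00416667° lat.
south -88.90833, north -88.90417.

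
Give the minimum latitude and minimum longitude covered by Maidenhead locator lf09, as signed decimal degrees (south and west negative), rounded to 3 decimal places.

Field L=11, F=5: +11·20° lon, +5·10° lat → SW at lon 40°, lat -40°.
Square 0, 9: +0·2° lon, +9·1° lat → SW at lon 40°, lat -31°.
latitude -31.000, longitude 40.000.

-31.000, 40.000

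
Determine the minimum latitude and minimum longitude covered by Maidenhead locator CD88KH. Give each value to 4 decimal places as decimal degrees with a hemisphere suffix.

Field C=2, D=3: +2·20° lon, +3·10° lat → SW at lon -140°, lat -60°.
Square 8, 8: +8·2° lon, +8·1° lat → SW at lon -124°, lat -52°.
Subsquare k=10, h=7: +10·0.0833333° lon, +7·0.0416667° lat → SW at lon -123.167°, lat -51.7083°.
latitude 51.7083° S, longitude 123.1667° W.

51.7083° S, 123.1667° W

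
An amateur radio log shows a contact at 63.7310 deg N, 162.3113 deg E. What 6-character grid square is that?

RP13dr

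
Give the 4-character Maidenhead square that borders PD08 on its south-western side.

Longitude square 0; −1 → -1, wraps to 9, carry into field.
Longitude field P = 15; −1 → 14 = O.
Latitude square 8; −1 → 7.

OD97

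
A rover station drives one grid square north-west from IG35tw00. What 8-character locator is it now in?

Longitude extended square 0; −1 → -1, wraps to 9, carry into subsquare.
Longitude subsquare t = 19; −1 → 18 = s.
Latitude extended square 0; +1 → 1.

IG35sw91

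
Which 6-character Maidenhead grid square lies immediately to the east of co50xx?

Longitude subsquare x = 23; +1 → 24, wraps to 0 = a, carry into square.
Longitude square 5; +1 → 6.
The latitude characters are unchanged.

CO60ax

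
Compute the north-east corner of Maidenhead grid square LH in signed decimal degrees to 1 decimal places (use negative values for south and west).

-10.0, 60.0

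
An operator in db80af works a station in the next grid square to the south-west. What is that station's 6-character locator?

Longitude subsquare a = 0; −1 → -1, wraps to 23 = x, carry into square.
Longitude square 8; −1 → 7.
Latitude subsquare f = 5; −1 → 4 = e.

DB70xe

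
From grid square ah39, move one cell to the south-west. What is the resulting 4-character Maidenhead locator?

AH28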